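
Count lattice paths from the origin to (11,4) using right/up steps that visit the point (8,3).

Paths (0,0)->(8,3): C(11,3) = 165.
Paths (8,3)->(11,4): C(4,1) = 4.
By multiplication principle: 165 x 4.

Final answer: 660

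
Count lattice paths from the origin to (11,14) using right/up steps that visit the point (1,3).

Paths (0,0)->(1,3): C(4,3) = 4.
Paths (1,3)->(11,14): C(21,11) = 352716.
By multiplication principle: 4 x 352716.

Final answer: 1410864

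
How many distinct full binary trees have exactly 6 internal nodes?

This is a standard Catalan-number count: the answer is C_n. Here n = 6.
Using C_0 = 1 and C_(k+1) = C_k x 2(2k+1)/(k+2), build up term by term: C_1=1, C_2=2, C_3=5, C_4=14, C_5=42, C_6=132.

Final answer: C_{6} = 132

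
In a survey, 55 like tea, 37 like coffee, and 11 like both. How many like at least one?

|A union B| = |A| + |B| - |A intersect B| = 55 + 37 - 11.

Final answer: 81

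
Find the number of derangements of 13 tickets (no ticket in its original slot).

D(n) = (n-1)(D(n-1) + D(n-2)), D(0)=1, D(1)=0.
D(2) = 1 x (0 + 1) = 1
D(3) = 2 x (1 + 0) = 2
D(4) = 3 x (2 + 1) = 9
D(5) = 4 x (9 + 2) = 44
D(6) = 5 x (44 + 9) = 265
D(7) = 6 x (265 + 44) = 1854
D(8) = 7 x (1854 + 265) = 14833
D(9) = 8 x (14833 + 1854) = 133496
D(10) = 9 x (133496 + 14833) = 1334961
D(11) = 10 x (1334961 + 133496) = 14684570
D(12) = 11 x (14684570 + 1334961) = 176214841
D(13) = 12 x (D(12) + D(11)) = 12 x (176214841 + 14684570)

Final answer: D(13) = 2290792932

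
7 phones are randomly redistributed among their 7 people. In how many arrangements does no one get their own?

Derangements satisfy D(n) = (n-1)(D(n-1) + D(n-2)), starting from D(0)=1, D(1)=0.
D(2) = 1 x (0 + 1) = 1
D(3) = 2 x (1 + 0) = 2
D(4) = 3 x (2 + 1) = 9
D(5) = 4 x (9 + 2) = 44
D(6) = 5 x (44 + 9) = 265
D(7) = 6 x (D(6) + D(5)) = 6 x (265 + 44)

Final answer: D(7) = 1854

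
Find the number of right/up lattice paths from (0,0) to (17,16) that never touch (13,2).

Total paths to (17,16): C(33,16) = 1166803110.
Paths through (13,2): C(15,2) x C(18,14) = 321300.
Avoiding (13,2): 1166803110 - 321300.

Final answer: 1166481810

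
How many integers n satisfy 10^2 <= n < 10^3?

The leading digit cannot be 0 (9 options); the other 2 digits can be anything (10 options each).
Total: 9 x 10^2.

Final answer: 900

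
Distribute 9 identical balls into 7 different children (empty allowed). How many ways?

Stars and bars: C(n+k-1, k-1) = C(15,6).

Final answer: C(15,6) = 5005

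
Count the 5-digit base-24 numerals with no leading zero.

In base 24, the leading digit has 23 choices (1..23); each of the remaining 4 digits has 24 choices.
Total: 23 x 24^4.

Final answer: 7630848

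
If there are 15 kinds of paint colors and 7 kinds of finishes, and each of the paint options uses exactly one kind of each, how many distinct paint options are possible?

By the multiplication principle: 15 x 7.

Final answer: 105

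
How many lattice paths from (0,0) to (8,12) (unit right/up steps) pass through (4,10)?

Paths (0,0)->(4,10): C(14,10) = 1001.
Paths (4,10)->(8,12): C(6,2) = 15.
By multiplication principle: 1001 x 15.

Final answer: 15015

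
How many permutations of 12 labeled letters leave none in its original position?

Use the recurrence D(n) = (n-1)(D(n-1) + D(n-2)) with D(0)=1, D(1)=0.
D(2) = 1 x (0 + 1) = 1
D(3) = 2 x (1 + 0) = 2
D(4) = 3 x (2 + 1) = 9
D(5) = 4 x (9 + 2) = 44
D(6) = 5 x (44 + 9) = 265
D(7) = 6 x (265 + 44) = 1854
D(8) = 7 x (1854 + 265) = 14833
D(9) = 8 x (14833 + 1854) = 133496
D(10) = 9 x (133496 + 14833) = 1334961
D(11) = 10 x (1334961 + 133496) = 14684570
D(12) = 11 x (D(11) + D(10)) = 11 x (14684570 + 1334961)

Final answer: D(12) = 176214841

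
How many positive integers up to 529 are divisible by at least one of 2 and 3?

Multiples of 2: 264. Multiples of 3: 176. Of both (lcm=6): 88.
By inclusion-exclusion: 264 + 176 - 88.

Final answer: 352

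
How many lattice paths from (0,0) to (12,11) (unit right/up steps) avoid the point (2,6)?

Total paths to (12,11): C(23,11) = 1352078.
Paths through (2,6): C(8,6) x C(15,5) = 84084.
Avoiding (2,6): 1352078 - 84084.

Final answer: 1267994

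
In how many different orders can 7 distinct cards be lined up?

The number of ways to arrange 7 distinct objects is 7!.

Final answer: 7! = 5040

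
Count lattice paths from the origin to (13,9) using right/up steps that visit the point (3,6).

Paths (0,0)->(3,6): C(9,6) = 84.
Paths (3,6)->(13,9): C(13,3) = 286.
By multiplication principle: 84 x 286.

Final answer: 24024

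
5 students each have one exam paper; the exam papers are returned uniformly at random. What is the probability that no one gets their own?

Use the recurrence D(n) = (n-1)(D(n-1) + D(n-2)) with D(0)=1, D(1)=0.
Building up: D(2)=1, D(3)=2, D(4)=9, D(5)=44.
Total arrangements: 5! = 120.
Probability = D(5)/5! = 11/30.

Final answer: D(5)/5! = 44/120 = 0.366667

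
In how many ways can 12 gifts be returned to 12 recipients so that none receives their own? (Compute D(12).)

Derangements satisfy D(n) = (n-1)(D(n-1) + D(n-2)), starting from D(0)=1, D(1)=0.
D(2) = 1 x (0 + 1) = 1
D(3) = 2 x (1 + 0) = 2
D(4) = 3 x (2 + 1) = 9
D(5) = 4 x (9 + 2) = 44
D(6) = 5 x (44 + 9) = 265
D(7) = 6 x (265 + 44) = 1854
D(8) = 7 x (1854 + 265) = 14833
D(9) = 8 x (14833 + 1854) = 133496
D(10) = 9 x (133496 + 14833) = 1334961
D(11) = 10 x (1334961 + 133496) = 14684570
D(12) = 11 x (D(11) + D(10)) = 11 x (14684570 + 1334961)

Final answer: D(12) = 176214841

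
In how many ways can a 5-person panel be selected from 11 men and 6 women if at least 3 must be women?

Sum over valid woman counts:
C(6,3)C(11,2) = 1100
C(6,4)C(11,1) = 165
C(6,5)C(11,0) = 6
Total: 1100 + 165 + 6.

Final answer: 1271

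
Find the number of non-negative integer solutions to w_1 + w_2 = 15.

Stars and bars with 15 stars and 1 bars:
C(15+2-1, 2-1) = C(16,1).

Final answer: C(16,1) = 16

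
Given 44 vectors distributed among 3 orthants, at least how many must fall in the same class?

By pigeonhole with 44 objects and 3 categories: ceiling(44/3).

Final answer: 15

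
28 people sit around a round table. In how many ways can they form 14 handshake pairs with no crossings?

This is a standard Catalan-number count: the answer is C_n. Here n = 28/2 = 14.
C_n = C(2n,n) - C(2n,n+1), so C_{14} = C(28,14) - C(28,15) = 40116600 - 37442160.

Final answer: C_{14} = 2674440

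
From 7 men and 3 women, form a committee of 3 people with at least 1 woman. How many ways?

Sum over valid woman counts:
C(3,1)C(7,2) = 63
C(3,2)C(7,1) = 21
C(3,3)C(7,0) = 1
Total: 63 + 21 + 1.

Final answer: 85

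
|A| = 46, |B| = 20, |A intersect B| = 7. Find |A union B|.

|A union B| = |A| + |B| - |A intersect B| = 46 + 20 - 7.

Final answer: 59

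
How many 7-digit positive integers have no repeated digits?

First digit: 9 (not 0). Second: 9 (not first). Third: 8, etc.
Total: 9 x 9 x 8 x 7 x 6 x 5 x 4.

Final answer: 544320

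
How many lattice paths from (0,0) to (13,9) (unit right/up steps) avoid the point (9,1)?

Total paths to (13,9): C(22,9) = 497420.
Paths through (9,1): C(10,1) x C(12,8) = 4950.
Avoiding (9,1): 497420 - 4950.

Final answer: 492470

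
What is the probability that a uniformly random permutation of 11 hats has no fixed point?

D(n) = (n-1)(D(n-1) + D(n-2)), D(0)=1, D(1)=0.
Building up: D(2)=1, D(3)=2, D(4)=9, D(5)=44, D(6)=265, D(7)=1854, D(8)=14833, D(9)=133496, D(10)=1334961, D(11)=14684570.
Total arrangements: 11! = 39916800.
Probability = D(11)/11! = 1468457/3991680.

Final answer: D(11)/11! = 14684570/39916800 = 0.367879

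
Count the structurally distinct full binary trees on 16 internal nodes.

This is counted by the nth Catalan number C_n. Here n = 16.
C_n = (2n)!/(n!(n+1)!), so C_{16} = 32!/(16! x 17!) = C(32,16)/17 = 601080390/17.

Final answer: C_{16} = 35357670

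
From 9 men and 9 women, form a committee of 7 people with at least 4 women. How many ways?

Sum over valid woman counts:
C(9,4)C(9,3) = 10584
C(9,5)C(9,2) = 4536
C(9,6)C(9,1) = 756
C(9,7)C(9,0) = 36
Total: 10584 + 4536 + 756 + 36.

Final answer: 15912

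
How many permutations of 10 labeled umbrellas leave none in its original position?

Derangements satisfy D(n) = (n-1)(D(n-1) + D(n-2)), starting from D(0)=1, D(1)=0.
D(2) = 1 x (0 + 1) = 1
D(3) = 2 x (1 + 0) = 2
D(4) = 3 x (2 + 1) = 9
D(5) = 4 x (9 + 2) = 44
D(6) = 5 x (44 + 9) = 265
D(7) = 6 x (265 + 44) = 1854
D(8) = 7 x (1854 + 265) = 14833
D(9) = 8 x (14833 + 1854) = 133496
D(10) = 9 x (D(9) + D(8)) = 9 x (133496 + 14833)

Final answer: D(10) = 1334961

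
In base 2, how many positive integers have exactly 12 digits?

In base 2, the leading digit has 1 choices (1..1); each of the remaining 11 digits has 2 choices.
Total: 1 x 2^11.

Final answer: 2048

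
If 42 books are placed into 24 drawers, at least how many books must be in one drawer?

By the pigeonhole principle: ceiling(42/24).

Final answer: 2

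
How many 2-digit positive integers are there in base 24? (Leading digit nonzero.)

These are the integers in [24^1, 24^2), so the count is 24^2 - 24^1 = 23 x 24^1.

Final answer: 552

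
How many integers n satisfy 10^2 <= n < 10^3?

First digit: 9 choices (1-9). Each of the remaining 2 digits: 10 choices.
Total: 9 x 10^2.

Final answer: 900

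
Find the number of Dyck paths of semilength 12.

Total monotonic paths to (12,12): C(24,12) = 2704156.
By the reflection principle, paths that go above the diagonal number C(24,13) = 2496144.
Valid Dyck paths: 2704156 - 2496144.
(This is the Catalan number C_{12}.)

Final answer: C_{12} = 208012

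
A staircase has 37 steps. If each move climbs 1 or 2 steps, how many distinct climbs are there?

Condition on the final move: it is a 1-step (f(n-1) ways to get there) or a 2-step (f(n-2) ways), so f(n) = f(n-1) + f(n-2), with f(1)=1, f(2)=2.
Building up term by term: f(1)=1, f(2)=2, f(3)=3, f(4)=5, f(5)=8, f(6)=13, f(7)=21, f(8)=34, f(9)=55, f(10)=89, f(11)=144, f(12)=233, f(13)=377, f(14)=610, f(15)=987, f(16)=1597, f(17)=2584, f(18)=4181, f(19)=6765, f(20)=10946, f(21)=17711, f(22)=28657, f(23)=46368, f(24)=75025, f(25)=121393, f(26)=196418, f(27)=317811, f(28)=514229, f(29)=832040, f(30)=1346269, f(31)=2178309, f(32)=3524578, f(33)=5702887, f(34)=9227465, f(35)=14930352, f(36)=24157817, f(37)=39088169.

Final answer: 39088169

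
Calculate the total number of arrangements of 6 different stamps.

The number of ways to arrange 6 distinct objects is 6!.

Final answer: 6! = 720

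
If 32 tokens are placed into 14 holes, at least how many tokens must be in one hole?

By the pigeonhole principle: ceiling(32/14).

Final answer: 3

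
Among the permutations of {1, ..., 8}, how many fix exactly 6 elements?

Choose which 6 elements are fixed: C(8,6) = 28.
Derange the remaining 2 using D(j) = (j-1)(D(j-1) + D(j-2)), D(0)=1, D(1)=0: D(2)=1.
Total: 28 x 1.

Final answer: C(8,6) D(2) = 28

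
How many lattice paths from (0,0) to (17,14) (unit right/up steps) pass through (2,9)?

Paths (0,0)->(2,9): C(11,9) = 55.
Paths (2,9)->(17,14): C(20,5) = 15504.
By multiplication principle: 55 x 15504.

Final answer: 852720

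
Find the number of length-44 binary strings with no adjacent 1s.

Classify by the final bit: ...0 gives a(n-1) strings, ...01 gives a(n-2) strings. Thus a(n) = a(n-1) + a(n-2) with a(1)=2, a(2)=3.
Iterating the recurrence: a(1)=2, a(2)=3, a(3)=5, a(4)=8, a(5)=13, a(6)=21, a(7)=34, a(8)=55, a(9)=89, a(10)=144, a(11)=233, a(12)=377, a(13)=610, a(14)=987, a(15)=1597, a(16)=2584, a(17)=4181, a(18)=6765, a(19)=10946, a(20)=17711, a(21)=28657, a(22)=46368, a(23)=75025, a(24)=121393, a(25)=196418, a(26)=317811, a(27)=514229, a(28)=832040, a(29)=1346269, a(30)=2178309, a(31)=3524578, a(32)=5702887, a(33)=9227465, a(34)=14930352, a(35)=24157817, a(36)=39088169, a(37)=63245986, a(38)=102334155, a(39)=165580141, a(40)=267914296, a(41)=433494437, a(42)=701408733, a(43)=1134903170, a(44)=1836311903.

Final answer: 1836311903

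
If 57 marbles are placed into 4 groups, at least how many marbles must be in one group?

By the pigeonhole principle: ceiling(57/4).

Final answer: 15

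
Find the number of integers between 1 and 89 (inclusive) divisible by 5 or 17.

Multiples of 5: 17. Multiples of 17: 5. Of both (lcm=85): 1.
By inclusion-exclusion: 17 + 5 - 1.

Final answer: 21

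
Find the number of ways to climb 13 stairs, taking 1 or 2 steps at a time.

Let f(n) be the number of climbs. Removing the last move (1 or 2 steps) gives f(n) = f(n-1) + f(n-2); base cases f(1)=1, f(2)=2.
Iterating the recurrence: f(1)=1, f(2)=2, f(3)=3, f(4)=5, f(5)=8, f(6)=13, f(7)=21, f(8)=34, f(9)=55, f(10)=89, f(11)=144, f(12)=233, f(13)=377.

Final answer: 377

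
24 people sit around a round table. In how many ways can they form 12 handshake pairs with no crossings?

This is a standard Catalan-number count: the answer is C_n. Here n = 24/2 = 12.
C_n = C(2n,n)/(n+1), so C_{12} = C(24,12)/13 = 2704156/13.

Final answer: C_{12} = 208012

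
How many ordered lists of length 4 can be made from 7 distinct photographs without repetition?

P(7,4) = 7!/(7-4)! = 7!/3!.

Final answer: P(7,4) = 840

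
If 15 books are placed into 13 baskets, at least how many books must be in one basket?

By the pigeonhole principle: ceiling(15/13).

Final answer: 2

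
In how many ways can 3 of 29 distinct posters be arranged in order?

P(29,3) = 29!/(29-3)! = 29!/26!.

Final answer: P(29,3) = 21924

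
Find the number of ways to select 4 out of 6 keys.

C(6,4) = 6!/(4! x (6-4)!).

Final answer: C(6,4) = 15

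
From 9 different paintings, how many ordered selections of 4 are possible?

P(9,4) = 9!/(9-4)! = 9!/5!.

Final answer: P(9,4) = 3024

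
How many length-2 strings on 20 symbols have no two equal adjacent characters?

Let g(n) count such strings. g(1) = 20, and each valid string of length n-1 extends in 19 ways (any symbol but the last), so g(n) = 19 g(n-1).
Total: g(2) = 20 x 19^1.

Final answer: 20 x 19^{1} = 380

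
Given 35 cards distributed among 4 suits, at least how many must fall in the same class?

By pigeonhole with 35 objects and 4 categories: ceiling(35/4).

Final answer: 9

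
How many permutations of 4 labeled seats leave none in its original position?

D(n) = (n-1)(D(n-1) + D(n-2)), D(0)=1, D(1)=0.
D(2) = 1 x (0 + 1) = 1
D(3) = 2 x (1 + 0) = 2
D(4) = 3 x (D(3) + D(2)) = 3 x (2 + 1)

Final answer: D(4) = 9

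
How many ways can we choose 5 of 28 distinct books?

C(28,5) = 28!/(5! x 23!).

Final answer: \binom{28}{5} = 98280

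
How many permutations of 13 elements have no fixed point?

Use the recurrence D(n) = (n-1)(D(n-1) + D(n-2)) with D(0)=1, D(1)=0.
Building up: D(2)=1, D(3)=2, D(4)=9, D(5)=44, D(6)=265, D(7)=1854, D(8)=14833, D(9)=133496, D(10)=1334961, D(11)=14684570, D(12)=176214841.
D(13) = 12 x (D(12) + D(11)) = 12 x (176214841 + 14684570).

Final answer: D(13) = 2290792932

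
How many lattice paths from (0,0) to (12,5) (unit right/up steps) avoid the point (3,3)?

Total paths to (12,5): C(17,5) = 6188.
Paths through (3,3): C(6,3) x C(11,2) = 1100.
Avoiding (3,3): 6188 - 1100.

Final answer: 5088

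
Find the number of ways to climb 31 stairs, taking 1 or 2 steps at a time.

Let f(n) count the ways. The last step is size 1 or 2, so f(n) = f(n-1) + f(n-2) with f(1)=1, f(2)=2.
Computing successive values: f(1)=1, f(2)=2, f(3)=3, f(4)=5, f(5)=8, f(6)=13, f(7)=21, f(8)=34, f(9)=55, f(10)=89, f(11)=144, f(12)=233, f(13)=377, f(14)=610, f(15)=987, f(16)=1597, f(17)=2584, f(18)=4181, f(19)=6765, f(20)=10946, f(21)=17711, f(22)=28657, f(23)=46368, f(24)=75025, f(25)=121393, f(26)=196418, f(27)=317811, f(28)=514229, f(29)=832040, f(30)=1346269, f(31)=2178309.

Final answer: 2178309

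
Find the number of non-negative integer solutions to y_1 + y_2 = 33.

Stars and bars with 33 stars and 1 bars:
C(33+2-1, 2-1) = C(34,1).

Final answer: C(34,1) = 34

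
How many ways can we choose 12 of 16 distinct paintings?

C(16,12) = 16!/(12! x 4!).

Final answer: \binom{16}{12} = 1820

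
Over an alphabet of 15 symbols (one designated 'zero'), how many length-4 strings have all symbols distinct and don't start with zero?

First digit: 14 (nonzero). Second: 14 (not first). Third: 13, etc.
Total: 14 x 14 x 13 x 12.

Final answer: 30576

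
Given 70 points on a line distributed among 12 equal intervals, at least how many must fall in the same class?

By pigeonhole with 70 objects and 12 categories: ceiling(70/12).

Final answer: 6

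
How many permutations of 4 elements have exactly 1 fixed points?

Choose which 1 elements are fixed: C(4,1) = 4.
Derange the remaining 3 using D(j) = (j-1)(D(j-1) + D(j-2)), D(0)=1, D(1)=0: D(2)=1, D(3)=2.
Total: 4 x 2.

Final answer: C(4,1) D(3) = 8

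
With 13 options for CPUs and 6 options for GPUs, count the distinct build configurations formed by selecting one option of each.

By the multiplication principle: 13 x 6.

Final answer: 78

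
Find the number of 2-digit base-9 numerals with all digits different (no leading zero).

The leading digit has 8 choices (anything but zero); the next has 8 (anything but the first), then 7, and so on, one fewer each time.
Total: 8 x 8.

Final answer: 64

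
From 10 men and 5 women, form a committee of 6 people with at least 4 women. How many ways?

Sum over valid woman counts:
C(5,4)C(10,2) = 225
C(5,5)C(10,1) = 10
Total: 225 + 10.

Final answer: 235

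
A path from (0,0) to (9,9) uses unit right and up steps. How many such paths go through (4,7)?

Paths (0,0)->(4,7): C(11,7) = 330.
Paths (4,7)->(9,9): C(7,2) = 21.
By multiplication principle: 330 x 21.

Final answer: 6930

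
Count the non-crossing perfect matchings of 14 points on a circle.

This is a standard Catalan-number count: the answer is C_n. Here n = 14/2 = 7.
C_n = C(2n,n)/(n+1), so C_{7} = C(14,7)/8 = 3432/8.

Final answer: C_{7} = 429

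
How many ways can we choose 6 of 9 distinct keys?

C(9,6) = 9!/(6! x (9-6)!).

Final answer: C(9,6) = 84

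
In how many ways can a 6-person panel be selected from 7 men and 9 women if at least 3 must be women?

Sum over valid woman counts:
C(9,3)C(7,3) = 2940
C(9,4)C(7,2) = 2646
C(9,5)C(7,1) = 882
C(9,6)C(7,0) = 84
Total: 2940 + 2646 + 882 + 84.

Final answer: 6552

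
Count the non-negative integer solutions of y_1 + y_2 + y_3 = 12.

Stars and bars with 12 stars and 2 bars:
C(12+3-1, 3-1) = C(14,2).

Final answer: C(14,2) = 91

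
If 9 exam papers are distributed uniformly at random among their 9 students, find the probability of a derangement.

D(n) = (n-1)(D(n-1) + D(n-2)), D(0)=1, D(1)=0.
Building up: D(2)=1, D(3)=2, D(4)=9, D(5)=44, D(6)=265, D(7)=1854, D(8)=14833, D(9)=133496.
Total arrangements: 9! = 362880.
Probability = D(9)/9! = 16687/45360.

Final answer: D(9)/9! = 133496/362880 = 0.367879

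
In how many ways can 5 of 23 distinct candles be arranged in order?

P(23,5) = 23!/(23-5)! = 23!/18!.

Final answer: P(23,5) = 4037880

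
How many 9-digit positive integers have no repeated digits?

First digit: 9 (not 0). Second: 9 (not first). Third: 8, etc.
Total: 9 x 9 x 8 x 7 x 6 x 5 x 4 x 3 x 2.

Final answer: 3265920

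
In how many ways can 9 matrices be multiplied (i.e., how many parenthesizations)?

This is a standard Catalan-number count: the answer is C_n. Here n = 9 - 1 = 8.
C_n = C(2n,n)/(n+1), so C_{8} = C(16,8)/9 = 12870/9.

Final answer: C_{8} = 1430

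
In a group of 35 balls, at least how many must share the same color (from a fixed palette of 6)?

There are 6 possible values for color (from a fixed palette of 6). With 35 balls and 6 categories, by pigeonhole: ceiling(35/6).

Final answer: 6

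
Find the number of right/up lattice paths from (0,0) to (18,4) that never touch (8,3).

Total paths to (18,4): C(22,4) = 7315.
Paths through (8,3): C(11,3) x C(11,1) = 1815.
Avoiding (8,3): 7315 - 1815.

Final answer: 5500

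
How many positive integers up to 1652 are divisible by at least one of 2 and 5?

Multiples of 2: 826. Multiples of 5: 330. Of both (lcm=10): 165.
By inclusion-exclusion: 826 + 330 - 165.

Final answer: 991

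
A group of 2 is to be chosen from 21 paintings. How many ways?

C(21,2) = 21!/(2! x (21-2)!).

Final answer: C(21,2) = 210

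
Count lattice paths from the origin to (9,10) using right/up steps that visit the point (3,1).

Paths (0,0)->(3,1): C(4,1) = 4.
Paths (3,1)->(9,10): C(15,9) = 5005.
By multiplication principle: 4 x 5005.

Final answer: 20020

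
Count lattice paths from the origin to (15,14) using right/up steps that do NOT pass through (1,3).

Total paths to (15,14): C(29,14) = 77558760.
Paths through (1,3): C(4,3) x C(25,11) = 17829600.
Avoiding (1,3): 77558760 - 17829600.

Final answer: 59729160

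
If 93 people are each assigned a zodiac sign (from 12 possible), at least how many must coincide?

There are 12 possible values for zodiac sign. With 93 people and 12 categories, by pigeonhole: ceiling(93/12).

Final answer: 8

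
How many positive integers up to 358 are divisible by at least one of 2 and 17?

Multiples of 2: 179. Multiples of 17: 21. Of both (lcm=34): 10.
By inclusion-exclusion: 179 + 21 - 10.

Final answer: 190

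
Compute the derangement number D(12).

Derangements satisfy D(n) = (n-1)(D(n-1) + D(n-2)), starting from D(0)=1, D(1)=0.
Building up: D(2)=1, D(3)=2, D(4)=9, D(5)=44, D(6)=265, D(7)=1854, D(8)=14833, D(9)=133496, D(10)=1334961, D(11)=14684570.
D(12) = 11 x (D(11) + D(10)) = 11 x (14684570 + 1334961).

Final answer: D(12) = 176214841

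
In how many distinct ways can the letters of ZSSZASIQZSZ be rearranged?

Letters (A:1, I:1, Q:1, S:4, Z:4). Total letters: 11.
Permutations = 11!/(4! x 4!).

Final answer: 69300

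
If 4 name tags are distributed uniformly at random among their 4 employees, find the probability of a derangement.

Use the recurrence D(n) = (n-1)(D(n-1) + D(n-2)) with D(0)=1, D(1)=0.
Building up: D(2)=1, D(3)=2, D(4)=9.
Total arrangements: 4! = 24.
Probability = D(4)/4! = 3/8.

Final answer: D(4)/4! = 9/24 = 0.375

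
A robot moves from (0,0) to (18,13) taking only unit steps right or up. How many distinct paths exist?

Each path has 18 right steps and 13 up steps in some order (31 steps total).
Choose which 13 of the 31 steps are up: C(31,13).

Final answer: C(31,13) = 206253075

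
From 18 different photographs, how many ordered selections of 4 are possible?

P(18,4) = 18!/(18-4)! = 18!/14!.

Final answer: P(18,4) = 73440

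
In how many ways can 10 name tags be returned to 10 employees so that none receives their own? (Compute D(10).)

Use the recurrence D(n) = (n-1)(D(n-1) + D(n-2)) with D(0)=1, D(1)=0.
D(2) = 1 x (0 + 1) = 1
D(3) = 2 x (1 + 0) = 2
D(4) = 3 x (2 + 1) = 9
D(5) = 4 x (9 + 2) = 44
D(6) = 5 x (44 + 9) = 265
D(7) = 6 x (265 + 44) = 1854
D(8) = 7 x (1854 + 265) = 14833
D(9) = 8 x (14833 + 1854) = 133496
D(10) = 9 x (D(9) + D(8)) = 9 x (133496 + 14833)

Final answer: D(10) = 1334961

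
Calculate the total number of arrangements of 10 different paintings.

The number of ways to arrange 10 distinct objects is 10!.

Final answer: 10! = 3628800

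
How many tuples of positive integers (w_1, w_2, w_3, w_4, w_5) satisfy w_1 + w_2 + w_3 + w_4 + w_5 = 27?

Substitute w'_i = w_i - 1 (so w'_i >= 0). Then sum w'_i = 27 - 5 = 22.
Stars and bars: C(22+5-1, 5-1) = C(26,4).

Final answer: C(26,4) = 14950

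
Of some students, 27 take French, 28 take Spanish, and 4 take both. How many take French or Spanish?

|A union B| = |A| + |B| - |A intersect B| = 27 + 28 - 4.

Final answer: 51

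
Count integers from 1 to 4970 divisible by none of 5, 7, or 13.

|div by 5|=994, |div by 7|=710, |div by 13|=382.
|div by 5&7|=142, |div by 5&13|=76, |div by 7&13|=54, |div by all|=10.
By inclusion-exclusion, divisible by at least one: 994+710+382-142-76-54+10 = 1824.
Not divisible by any: 4970 - 1824.

Final answer: 3146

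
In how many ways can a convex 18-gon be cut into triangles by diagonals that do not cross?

The structures are counted by the Catalan number C_n. Here n = 18 - 2 = 16.
C_n = (2n)!/(n!(n+1)!), so C_{16} = 32!/(16! x 17!) = C(32,16)/17 = 601080390/17.

Final answer: C_{16} = 35357670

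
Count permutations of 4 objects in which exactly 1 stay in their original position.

Choose which 1 elements are fixed: C(4,1) = 4.
Derange the remaining 3 using D(j) = (j-1)(D(j-1) + D(j-2)), D(0)=1, D(1)=0: D(2)=1, D(3)=2.
Total: 4 x 2.

Final answer: C(4,1) D(3) = 8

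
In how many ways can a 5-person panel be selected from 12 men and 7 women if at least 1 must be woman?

Sum over valid woman counts:
C(7,1)C(12,4) = 3465
C(7,2)C(12,3) = 4620
C(7,3)C(12,2) = 2310
C(7,4)C(12,1) = 420
C(7,5)C(12,0) = 21
Total: 3465 + 4620 + 2310 + 420 + 21.

Final answer: 10836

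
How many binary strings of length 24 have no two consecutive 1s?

Classify by the final bit: ...0 gives a(n-1) strings, ...01 gives a(n-2) strings. Thus a(n) = a(n-1) + a(n-2) with a(1)=2, a(2)=3.
Computing successive values: a(1)=2, a(2)=3, a(3)=5, a(4)=8, a(5)=13, a(6)=21, a(7)=34, a(8)=55, a(9)=89, a(10)=144, a(11)=233, a(12)=377, a(13)=610, a(14)=987, a(15)=1597, a(16)=2584, a(17)=4181, a(18)=6765, a(19)=10946, a(20)=17711, a(21)=28657, a(22)=46368, a(23)=75025, a(24)=121393.

Final answer: 121393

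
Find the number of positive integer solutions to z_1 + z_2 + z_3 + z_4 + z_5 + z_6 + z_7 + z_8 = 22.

Substitute z'_i = z_i - 1 (so z'_i >= 0). Then sum z'_i = 22 - 8 = 14.
Stars and bars: C(14+8-1, 8-1) = C(21,7).

Final answer: C(21,7) = 116280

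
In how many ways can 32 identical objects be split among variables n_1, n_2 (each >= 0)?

Stars and bars with 32 stars and 1 bars:
C(32+2-1, 2-1) = C(33,1).

Final answer: C(33,1) = 33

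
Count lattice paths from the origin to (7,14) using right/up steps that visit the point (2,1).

Paths (0,0)->(2,1): C(3,1) = 3.
Paths (2,1)->(7,14): C(18,13) = 8568.
By multiplication principle: 3 x 8568.

Final answer: 25704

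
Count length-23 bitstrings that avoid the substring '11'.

Classify by the final bit: ...0 gives a(n-1) strings, ...01 gives a(n-2) strings. Thus a(n) = a(n-1) + a(n-2) with a(1)=2, a(2)=3.
Building up term by term: a(1)=2, a(2)=3, a(3)=5, a(4)=8, a(5)=13, a(6)=21, a(7)=34, a(8)=55, a(9)=89, a(10)=144, a(11)=233, a(12)=377, a(13)=610, a(14)=987, a(15)=1597, a(16)=2584, a(17)=4181, a(18)=6765, a(19)=10946, a(20)=17711, a(21)=28657, a(22)=46368, a(23)=75025.

Final answer: 75025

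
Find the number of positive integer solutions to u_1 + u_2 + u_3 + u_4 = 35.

Substitute u'_i = u_i - 1 (so u'_i >= 0). Then sum u'_i = 35 - 4 = 31.
Stars and bars: C(31+4-1, 4-1) = C(34,3).

Final answer: C(34,3) = 5984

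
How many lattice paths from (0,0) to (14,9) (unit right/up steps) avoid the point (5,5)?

Total paths to (14,9): C(23,9) = 817190.
Paths through (5,5): C(10,5) x C(13,4) = 180180.
Avoiding (5,5): 817190 - 180180.

Final answer: 637010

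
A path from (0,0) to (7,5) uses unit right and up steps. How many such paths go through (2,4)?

Paths (0,0)->(2,4): C(6,4) = 15.
Paths (2,4)->(7,5): C(6,1) = 6.
By multiplication principle: 15 x 6.

Final answer: 90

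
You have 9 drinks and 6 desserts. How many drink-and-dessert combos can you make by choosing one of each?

By the multiplication principle: 9 x 6.

Final answer: 54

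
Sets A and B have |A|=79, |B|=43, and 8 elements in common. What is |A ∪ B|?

|A union B| = |A| + |B| - |A intersect B| = 79 + 43 - 8.

Final answer: 114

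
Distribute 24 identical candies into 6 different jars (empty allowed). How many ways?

Stars and bars: C(n+k-1, k-1) = C(29,5).

Final answer: C(29,5) = 118755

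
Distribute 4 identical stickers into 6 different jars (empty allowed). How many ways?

Stars and bars: C(n+k-1, k-1) = C(9,5).

Final answer: C(9,5) = 126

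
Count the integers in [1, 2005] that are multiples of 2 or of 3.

Multiples of 2: 1002. Multiples of 3: 668. Of both (lcm=6): 334.
By inclusion-exclusion: 1002 + 668 - 334.

Final answer: 1336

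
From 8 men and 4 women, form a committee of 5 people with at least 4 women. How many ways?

Sum over valid woman counts:
C(4,4)C(8,1).

Final answer: 8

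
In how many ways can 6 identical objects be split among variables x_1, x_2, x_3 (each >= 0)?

Stars and bars with 6 stars and 2 bars:
C(6+3-1, 3-1) = C(8,2).

Final answer: C(8,2) = 28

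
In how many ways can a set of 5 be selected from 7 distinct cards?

C(7,5) = 7!/(5! x (7-5)!).

Final answer: C(7,5) = 21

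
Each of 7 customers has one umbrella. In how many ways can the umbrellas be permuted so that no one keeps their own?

D(n) = (n-1)(D(n-1) + D(n-2)), D(0)=1, D(1)=0.
D(2) = 1 x (0 + 1) = 1
D(3) = 2 x (1 + 0) = 2
D(4) = 3 x (2 + 1) = 9
D(5) = 4 x (9 + 2) = 44
D(6) = 5 x (44 + 9) = 265
D(7) = 6 x (D(6) + D(5)) = 6 x (265 + 44)

Final answer: D(7) = 1854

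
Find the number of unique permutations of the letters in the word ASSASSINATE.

Letters (A:3, E:1, I:1, N:1, S:4, T:1). Total letters: 11.
Permutations = 11!/(4! x 3!).

Final answer: 277200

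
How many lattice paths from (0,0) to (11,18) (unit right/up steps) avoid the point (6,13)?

Total paths to (11,18): C(29,18) = 34597290.
Paths through (6,13): C(19,13) x C(10,5) = 6837264.
Avoiding (6,13): 34597290 - 6837264.

Final answer: 27760026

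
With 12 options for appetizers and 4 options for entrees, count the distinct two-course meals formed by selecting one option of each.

By the multiplication principle: 12 x 4.

Final answer: 48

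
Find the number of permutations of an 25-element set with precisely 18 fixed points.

Choose which 18 elements are fixed: C(25,18) = 480700.
Derange the remaining 7 using D(j) = (j-1)(D(j-1) + D(j-2)), D(0)=1, D(1)=0: D(2)=1, D(3)=2, D(4)=9, D(5)=44, D(6)=265, D(7)=1854.
Total: 480700 x 1854.

Final answer: C(25,18) D(7) = 891217800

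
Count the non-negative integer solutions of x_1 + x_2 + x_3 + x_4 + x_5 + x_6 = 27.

Stars and bars with 27 stars and 5 bars:
C(27+6-1, 6-1) = C(32,5).

Final answer: C(32,5) = 201376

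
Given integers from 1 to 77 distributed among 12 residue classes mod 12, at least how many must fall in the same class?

By pigeonhole with 77 objects and 12 categories: ceiling(77/12).

Final answer: 7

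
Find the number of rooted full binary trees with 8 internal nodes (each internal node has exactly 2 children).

The structures are counted by the Catalan number C_n. Here n = 8.
C_n = C(2n,n) - C(2n,n+1), so C_{8} = C(16,8) - C(16,9) = 12870 - 11440.

Final answer: C_{8} = 1430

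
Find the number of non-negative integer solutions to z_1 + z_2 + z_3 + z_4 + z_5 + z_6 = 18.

Stars and bars with 18 stars and 5 bars:
C(18+6-1, 6-1) = C(23,5).

Final answer: C(23,5) = 33649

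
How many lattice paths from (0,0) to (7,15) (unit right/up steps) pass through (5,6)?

Paths (0,0)->(5,6): C(11,6) = 462.
Paths (5,6)->(7,15): C(11,9) = 55.
By multiplication principle: 462 x 55.

Final answer: 25410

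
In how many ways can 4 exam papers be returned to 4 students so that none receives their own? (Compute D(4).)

Derangements satisfy D(n) = (n-1)(D(n-1) + D(n-2)), starting from D(0)=1, D(1)=0.
D(2) = 1 x (0 + 1) = 1
D(3) = 2 x (1 + 0) = 2
D(4) = 3 x (D(3) + D(2)) = 3 x (2 + 1)

Final answer: D(4) = 9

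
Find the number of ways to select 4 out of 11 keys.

C(11,4) = 11!/(4! x 7!).

Final answer: \binom{11}{4} = 330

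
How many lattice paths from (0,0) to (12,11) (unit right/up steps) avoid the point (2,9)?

Total paths to (12,11): C(23,11) = 1352078.
Paths through (2,9): C(11,9) x C(12,2) = 3630.
Avoiding (2,9): 1352078 - 3630.

Final answer: 1348448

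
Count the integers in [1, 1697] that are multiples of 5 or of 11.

Multiples of 5: 339. Multiples of 11: 154. Of both (lcm=55): 30.
By inclusion-exclusion: 339 + 154 - 30.

Final answer: 463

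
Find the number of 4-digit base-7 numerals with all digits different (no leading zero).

The leading digit has 6 choices (anything but zero); the next has 6 (anything but the first), then 5, and so on, one fewer each time.
Total: 6 x 6 x 5 x 4.

Final answer: 720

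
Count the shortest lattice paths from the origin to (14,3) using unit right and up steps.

Each path has 14 right steps and 3 up steps in some order (17 steps total).
Choose which 3 of the 17 steps are up: C(17,3).

Final answer: C(17,3) = 680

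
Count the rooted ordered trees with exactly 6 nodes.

The structures are counted by the Catalan number C_n. Here n = 6 - 1 = 5.
C_n = C(2n,n)/(n+1), so C_{5} = C(10,5)/6 = 252/6.

Final answer: C_{5} = 42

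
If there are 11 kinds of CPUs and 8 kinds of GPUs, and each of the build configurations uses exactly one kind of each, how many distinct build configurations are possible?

By the multiplication principle: 11 x 8.

Final answer: 88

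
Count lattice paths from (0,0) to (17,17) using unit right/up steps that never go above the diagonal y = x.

Total monotonic paths to (17,17): C(34,17) = 2333606220.
By the reflection principle, paths that go above the diagonal number C(34,18) = 2203961430.
Valid Dyck paths: 2333606220 - 2203961430.
(This is the Catalan number C_{17}.)

Final answer: C_{17} = 129644790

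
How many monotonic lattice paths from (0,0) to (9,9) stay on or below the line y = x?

Total monotonic paths to (9,9): C(18,9) = 48620.
Reflecting each bad path at its first crossing gives a bijection with paths to (8,10): C(18,10) = 43758.
Valid Dyck paths: 48620 - 43758.
(Equivalently, C_{9} = C(18,9)/10 = 48620/10.)

Final answer: C_{9} = 4862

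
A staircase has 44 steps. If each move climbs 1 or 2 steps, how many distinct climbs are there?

Let f(n) be the number of climbs. Removing the last move (1 or 2 steps) gives f(n) = f(n-1) + f(n-2); base cases f(1)=1, f(2)=2.
Computing successive values: f(1)=1, f(2)=2, f(3)=3, f(4)=5, f(5)=8, f(6)=13, f(7)=21, f(8)=34, f(9)=55, f(10)=89, f(11)=144, f(12)=233, f(13)=377, f(14)=610, f(15)=987, f(16)=1597, f(17)=2584, f(18)=4181, f(19)=6765, f(20)=10946, f(21)=17711, f(22)=28657, f(23)=46368, f(24)=75025, f(25)=121393, f(26)=196418, f(27)=317811, f(28)=514229, f(29)=832040, f(30)=1346269, f(31)=2178309, f(32)=3524578, f(33)=5702887, f(34)=9227465, f(35)=14930352, f(36)=24157817, f(37)=39088169, f(38)=63245986, f(39)=102334155, f(40)=165580141, f(41)=267914296, f(42)=433494437, f(43)=701408733, f(44)=1134903170.

Final answer: 1134903170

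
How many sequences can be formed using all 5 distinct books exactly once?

The number of ways to arrange 5 distinct objects is 5!.

Final answer: 5! = 120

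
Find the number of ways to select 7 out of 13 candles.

C(13,7) = 13!/(7! x (13-7)!).

Final answer: C(13,7) = 1716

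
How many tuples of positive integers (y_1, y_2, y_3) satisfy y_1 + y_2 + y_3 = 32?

Substitute y'_i = y_i - 1 (so y'_i >= 0). Then sum y'_i = 32 - 3 = 29.
Stars and bars: C(29+3-1, 3-1) = C(31,2).

Final answer: C(31,2) = 465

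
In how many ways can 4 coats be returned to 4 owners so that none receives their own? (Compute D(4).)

Derangements satisfy D(n) = (n-1)(D(n-1) + D(n-2)), starting from D(0)=1, D(1)=0.
D(2) = 1 x (0 + 1) = 1
D(3) = 2 x (1 + 0) = 2
D(4) = 3 x (D(3) + D(2)) = 3 x (2 + 1)

Final answer: D(4) = 9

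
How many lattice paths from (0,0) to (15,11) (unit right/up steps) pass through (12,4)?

Paths (0,0)->(12,4): C(16,4) = 1820.
Paths (12,4)->(15,11): C(10,7) = 120.
By multiplication principle: 1820 x 120.

Final answer: 218400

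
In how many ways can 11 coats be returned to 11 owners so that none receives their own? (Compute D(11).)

Use the recurrence D(n) = (n-1)(D(n-1) + D(n-2)) with D(0)=1, D(1)=0.
D(2) = 1 x (0 + 1) = 1
D(3) = 2 x (1 + 0) = 2
D(4) = 3 x (2 + 1) = 9
D(5) = 4 x (9 + 2) = 44
D(6) = 5 x (44 + 9) = 265
D(7) = 6 x (265 + 44) = 1854
D(8) = 7 x (1854 + 265) = 14833
D(9) = 8 x (14833 + 1854) = 133496
D(10) = 9 x (133496 + 14833) = 1334961
D(11) = 10 x (D(10) + D(9)) = 10 x (1334961 + 133496)

Final answer: D(11) = 14684570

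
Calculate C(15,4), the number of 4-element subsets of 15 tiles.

C(15,4) = 15!/(4! x (15-4)!).

Final answer: C(15,4) = 1365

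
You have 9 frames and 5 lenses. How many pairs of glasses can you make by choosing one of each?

By the multiplication principle: 9 x 5.

Final answer: 45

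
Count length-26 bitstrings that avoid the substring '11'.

Let a(n) count valid strings. If the last bit is 0 the prefix is any valid string of length n-1; if it is 1 the string must end in 01 with a valid prefix of length n-2. So a(n) = a(n-1) + a(n-2), a(1)=2, a(2)=3.
Iterating the recurrence: a(1)=2, a(2)=3, a(3)=5, a(4)=8, a(5)=13, a(6)=21, a(7)=34, a(8)=55, a(9)=89, a(10)=144, a(11)=233, a(12)=377, a(13)=610, a(14)=987, a(15)=1597, a(16)=2584, a(17)=4181, a(18)=6765, a(19)=10946, a(20)=17711, a(21)=28657, a(22)=46368, a(23)=75025, a(24)=121393, a(25)=196418, a(26)=317811.

Final answer: 317811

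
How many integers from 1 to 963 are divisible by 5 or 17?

Multiples of 5: 192. Multiples of 17: 56. Of both (lcm=85): 11.
By inclusion-exclusion: 192 + 56 - 11.

Final answer: 237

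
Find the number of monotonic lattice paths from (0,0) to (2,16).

Each path has 2 right steps and 16 up steps in some order (18 steps total).
Choose which 16 of the 18 steps are up: C(18,16).

Final answer: C(18,16) = 153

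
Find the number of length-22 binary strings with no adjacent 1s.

A valid string ends in 0 (append to any length-(n-1) valid string) or in 01 (append to any length-(n-2) valid string), so a(n) = a(n-1) + a(n-2) with a(1)=2, a(2)=3.
Computing successive values: a(1)=2, a(2)=3, a(3)=5, a(4)=8, a(5)=13, a(6)=21, a(7)=34, a(8)=55, a(9)=89, a(10)=144, a(11)=233, a(12)=377, a(13)=610, a(14)=987, a(15)=1597, a(16)=2584, a(17)=4181, a(18)=6765, a(19)=10946, a(20)=17711, a(21)=28657, a(22)=46368.

Final answer: 46368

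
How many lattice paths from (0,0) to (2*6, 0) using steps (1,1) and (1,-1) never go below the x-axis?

Total monotonic paths to (6,6): C(12,6) = 924.
Reflecting each bad path at its first crossing gives a bijection with paths to (5,7): C(12,7) = 792.
Valid Dyck paths: 924 - 792.
(Check: C(12,6) - C(12,7) = C(12,6)/7, the Catalan number C_{6}.)

Final answer: C_{6} = 132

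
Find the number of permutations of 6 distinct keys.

The number of ways to arrange 6 distinct objects is 6!.

Final answer: 6! = 720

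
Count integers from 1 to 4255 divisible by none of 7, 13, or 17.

|div by 7|=607, |div by 13|=327, |div by 17|=250.
|div by 7&13|=46, |div by 7&17|=35, |div by 13&17|=19, |div by all|=2.
By inclusion-exclusion, divisible by at least one: 607+327+250-46-35-19+2 = 1086.
Not divisible by any: 4255 - 1086.

Final answer: 3169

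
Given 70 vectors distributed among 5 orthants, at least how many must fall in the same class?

By pigeonhole with 70 objects and 5 categories: ceiling(70/5).

Final answer: 14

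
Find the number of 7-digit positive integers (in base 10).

First digit: 9 choices (1-9). Each of the remaining 6 digits: 10 choices.
Total: 9 x 10^6.

Final answer: 9000000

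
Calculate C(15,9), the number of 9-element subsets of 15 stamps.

C(15,9) = 15!/(9! x 6!).

Final answer: \binom{15}{9} = 5005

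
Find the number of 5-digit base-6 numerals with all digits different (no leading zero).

The leading digit has 5 choices (anything but zero); the next has 5 (anything but the first), then 4, and so on, one fewer each time.
Total: 5 x 5 x 4 x 3 x 2.

Final answer: 600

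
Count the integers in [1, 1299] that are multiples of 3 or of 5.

Multiples of 3: 433. Multiples of 5: 259. Of both (lcm=15): 86.
By inclusion-exclusion: 433 + 259 - 86.

Final answer: 606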